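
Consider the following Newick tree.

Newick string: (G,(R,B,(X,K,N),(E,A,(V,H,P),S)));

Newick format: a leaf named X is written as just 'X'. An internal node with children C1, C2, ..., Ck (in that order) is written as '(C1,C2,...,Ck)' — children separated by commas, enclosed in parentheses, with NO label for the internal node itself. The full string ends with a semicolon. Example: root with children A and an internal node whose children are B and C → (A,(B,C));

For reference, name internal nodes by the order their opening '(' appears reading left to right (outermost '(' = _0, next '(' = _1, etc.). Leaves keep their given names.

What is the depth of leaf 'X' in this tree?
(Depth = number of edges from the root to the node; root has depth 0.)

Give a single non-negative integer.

Newick: (G,(R,B,(X,K,N),(E,A,(V,H,P),S)));
Naming internals by '(' encounter order: outermost '(' = _0, next = _1, ...
Query node: X
Path from root: _0 -> _1 -> _2 -> X
Depth of X: 3 (number of edges from root)

Answer: 3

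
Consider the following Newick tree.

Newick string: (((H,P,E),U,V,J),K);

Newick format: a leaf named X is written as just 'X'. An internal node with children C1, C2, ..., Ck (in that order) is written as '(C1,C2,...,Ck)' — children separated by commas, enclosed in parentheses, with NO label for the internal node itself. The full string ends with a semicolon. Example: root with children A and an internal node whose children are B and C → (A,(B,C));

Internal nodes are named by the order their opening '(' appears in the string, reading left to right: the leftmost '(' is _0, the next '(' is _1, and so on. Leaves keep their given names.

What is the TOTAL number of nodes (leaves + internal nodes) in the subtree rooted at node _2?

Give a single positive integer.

Answer: 4

Derivation:
Newick: (((H,P,E),U,V,J),K);
Locate _2: it is the '(' at position 2 (the 3rd '(' reading left to right).
Query: subtree rooted at _2
_2: subtree_size = 1 + 3
  H: subtree_size = 1 + 0
  P: subtree_size = 1 + 0
  E: subtree_size = 1 + 0
Total subtree size of _2: 4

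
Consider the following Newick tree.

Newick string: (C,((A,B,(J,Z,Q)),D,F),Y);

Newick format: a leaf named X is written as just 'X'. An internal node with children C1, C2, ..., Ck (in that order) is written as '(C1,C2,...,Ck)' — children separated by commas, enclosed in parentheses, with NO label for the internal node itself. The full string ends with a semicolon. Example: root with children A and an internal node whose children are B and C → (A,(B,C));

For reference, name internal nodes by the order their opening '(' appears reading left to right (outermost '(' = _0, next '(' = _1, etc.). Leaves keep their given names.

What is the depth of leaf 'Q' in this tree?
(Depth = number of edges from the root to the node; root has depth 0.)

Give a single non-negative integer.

Answer: 4

Derivation:
Newick: (C,((A,B,(J,Z,Q)),D,F),Y);
Naming internals by '(' encounter order: outermost '(' = _0, next = _1, ...
Query node: Q
Path from root: _0 -> _1 -> _2 -> _3 -> Q
Depth of Q: 4 (number of edges from root)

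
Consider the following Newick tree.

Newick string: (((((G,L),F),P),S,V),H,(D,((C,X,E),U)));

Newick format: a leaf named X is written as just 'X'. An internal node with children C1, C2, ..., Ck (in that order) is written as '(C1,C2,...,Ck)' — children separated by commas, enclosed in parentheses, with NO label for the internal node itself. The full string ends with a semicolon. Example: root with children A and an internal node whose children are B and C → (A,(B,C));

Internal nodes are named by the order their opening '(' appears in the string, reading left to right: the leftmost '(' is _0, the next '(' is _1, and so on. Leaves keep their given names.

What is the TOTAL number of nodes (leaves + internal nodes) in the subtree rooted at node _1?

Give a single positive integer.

Answer: 10

Derivation:
Newick: (((((G,L),F),P),S,V),H,(D,((C,X,E),U)));
Locate _1: it is the '(' at position 1 (the 2nd '(' reading left to right).
Query: subtree rooted at _1
_1: subtree_size = 1 + 9
  _2: subtree_size = 1 + 6
    _3: subtree_size = 1 + 4
      _4: subtree_size = 1 + 2
        G: subtree_size = 1 + 0
        L: subtree_size = 1 + 0
      F: subtree_size = 1 + 0
    P: subtree_size = 1 + 0
  S: subtree_size = 1 + 0
  V: subtree_size = 1 + 0
Total subtree size of _1: 10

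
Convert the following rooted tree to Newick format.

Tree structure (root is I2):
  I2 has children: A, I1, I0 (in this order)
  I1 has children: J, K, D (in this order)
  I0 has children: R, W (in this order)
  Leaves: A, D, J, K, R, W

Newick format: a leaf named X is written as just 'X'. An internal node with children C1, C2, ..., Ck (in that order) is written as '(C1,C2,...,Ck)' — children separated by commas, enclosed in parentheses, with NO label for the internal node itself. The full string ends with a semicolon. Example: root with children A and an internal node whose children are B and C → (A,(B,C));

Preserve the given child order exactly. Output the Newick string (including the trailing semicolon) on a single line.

Answer: (A,(J,K,D),(R,W));

Derivation:
internal I2 with children ['A', 'I1', 'I0']
  leaf 'A' → 'A'
  internal I1 with children ['J', 'K', 'D']
    leaf 'J' → 'J'
    leaf 'K' → 'K'
    leaf 'D' → 'D'
  → '(J,K,D)'
  internal I0 with children ['R', 'W']
    leaf 'R' → 'R'
    leaf 'W' → 'W'
  → '(R,W)'
→ '(A,(J,K,D),(R,W))'
Final: (A,(J,K,D),(R,W));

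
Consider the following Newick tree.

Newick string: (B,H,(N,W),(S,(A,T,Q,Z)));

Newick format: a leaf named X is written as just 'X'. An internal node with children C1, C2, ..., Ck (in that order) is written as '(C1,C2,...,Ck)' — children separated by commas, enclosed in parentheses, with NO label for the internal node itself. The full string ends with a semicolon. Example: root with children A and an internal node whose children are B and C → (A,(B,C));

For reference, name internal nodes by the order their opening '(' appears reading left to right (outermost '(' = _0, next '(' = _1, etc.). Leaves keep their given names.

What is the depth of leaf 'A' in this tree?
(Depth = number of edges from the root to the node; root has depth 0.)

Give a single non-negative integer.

Answer: 3

Derivation:
Newick: (B,H,(N,W),(S,(A,T,Q,Z)));
Naming internals by '(' encounter order: outermost '(' = _0, next = _1, ...
Query node: A
Path from root: _0 -> _2 -> _3 -> A
Depth of A: 3 (number of edges from root)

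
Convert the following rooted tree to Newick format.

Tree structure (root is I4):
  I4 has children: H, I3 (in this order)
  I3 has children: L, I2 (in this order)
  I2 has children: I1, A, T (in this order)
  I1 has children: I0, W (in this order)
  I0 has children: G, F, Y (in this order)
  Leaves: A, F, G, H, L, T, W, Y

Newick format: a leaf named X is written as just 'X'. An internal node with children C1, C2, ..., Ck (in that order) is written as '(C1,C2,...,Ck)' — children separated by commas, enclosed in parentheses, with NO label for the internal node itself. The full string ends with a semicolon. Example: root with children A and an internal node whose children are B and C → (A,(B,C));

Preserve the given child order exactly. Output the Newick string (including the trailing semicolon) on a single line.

Answer: (H,(L,(((G,F,Y),W),A,T)));

Derivation:
internal I4 with children ['H', 'I3']
  leaf 'H' → 'H'
  internal I3 with children ['L', 'I2']
    leaf 'L' → 'L'
    internal I2 with children ['I1', 'A', 'T']
      internal I1 with children ['I0', 'W']
        internal I0 with children ['G', 'F', 'Y']
          leaf 'G' → 'G'
          leaf 'F' → 'F'
          leaf 'Y' → 'Y'
        → '(G,F,Y)'
        leaf 'W' → 'W'
      → '((G,F,Y),W)'
      leaf 'A' → 'A'
      leaf 'T' → 'T'
    → '(((G,F,Y),W),A,T)'
  → '(L,(((G,F,Y),W),A,T))'
→ '(H,(L,(((G,F,Y),W),A,T)))'
Final: (H,(L,(((G,F,Y),W),A,T)));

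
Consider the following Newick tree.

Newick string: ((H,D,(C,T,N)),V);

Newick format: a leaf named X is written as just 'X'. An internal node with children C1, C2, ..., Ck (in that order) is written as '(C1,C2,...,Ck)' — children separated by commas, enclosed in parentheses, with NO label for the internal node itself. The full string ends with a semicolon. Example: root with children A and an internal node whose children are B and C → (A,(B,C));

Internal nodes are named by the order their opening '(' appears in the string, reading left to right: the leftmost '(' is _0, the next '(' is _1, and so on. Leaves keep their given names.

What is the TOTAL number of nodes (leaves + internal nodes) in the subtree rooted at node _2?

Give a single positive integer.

Answer: 4

Derivation:
Newick: ((H,D,(C,T,N)),V);
Locate _2: it is the '(' at position 6 (the 3rd '(' reading left to right).
Query: subtree rooted at _2
_2: subtree_size = 1 + 3
  C: subtree_size = 1 + 0
  T: subtree_size = 1 + 0
  N: subtree_size = 1 + 0
Total subtree size of _2: 4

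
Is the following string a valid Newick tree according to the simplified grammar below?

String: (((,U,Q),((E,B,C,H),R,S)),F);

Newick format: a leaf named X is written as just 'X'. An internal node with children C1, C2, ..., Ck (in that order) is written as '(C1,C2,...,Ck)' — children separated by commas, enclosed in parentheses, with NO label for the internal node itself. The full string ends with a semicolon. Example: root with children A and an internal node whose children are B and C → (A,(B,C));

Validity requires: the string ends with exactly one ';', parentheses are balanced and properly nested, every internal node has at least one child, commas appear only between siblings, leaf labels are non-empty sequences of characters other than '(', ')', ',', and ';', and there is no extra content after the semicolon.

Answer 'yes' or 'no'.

Answer: no

Derivation:
Input: (((,U,Q),((E,B,C,H),R,S)),F);
Paren balance: 5 '(' vs 5 ')' OK
Ends with single ';': True
Full parse: FAILS (empty leaf label at pos 3)
Valid: False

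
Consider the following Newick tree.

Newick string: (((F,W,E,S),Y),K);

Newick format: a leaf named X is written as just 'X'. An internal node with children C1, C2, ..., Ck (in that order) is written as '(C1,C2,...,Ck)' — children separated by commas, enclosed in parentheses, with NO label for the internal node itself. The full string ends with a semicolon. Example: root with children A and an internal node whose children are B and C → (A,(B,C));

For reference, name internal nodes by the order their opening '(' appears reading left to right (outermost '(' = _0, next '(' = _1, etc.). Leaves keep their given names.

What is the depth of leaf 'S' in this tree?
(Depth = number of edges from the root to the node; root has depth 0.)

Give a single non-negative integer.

Newick: (((F,W,E,S),Y),K);
Naming internals by '(' encounter order: outermost '(' = _0, next = _1, ...
Query node: S
Path from root: _0 -> _1 -> _2 -> S
Depth of S: 3 (number of edges from root)

Answer: 3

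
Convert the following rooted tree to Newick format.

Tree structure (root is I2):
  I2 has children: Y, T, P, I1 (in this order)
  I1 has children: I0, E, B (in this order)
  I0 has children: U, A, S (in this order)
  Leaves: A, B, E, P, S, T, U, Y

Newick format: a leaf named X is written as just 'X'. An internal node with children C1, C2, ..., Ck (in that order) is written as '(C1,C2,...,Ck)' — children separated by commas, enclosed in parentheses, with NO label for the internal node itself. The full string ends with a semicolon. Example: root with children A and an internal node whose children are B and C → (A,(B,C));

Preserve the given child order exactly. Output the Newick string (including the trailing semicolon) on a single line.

internal I2 with children ['Y', 'T', 'P', 'I1']
  leaf 'Y' → 'Y'
  leaf 'T' → 'T'
  leaf 'P' → 'P'
  internal I1 with children ['I0', 'E', 'B']
    internal I0 with children ['U', 'A', 'S']
      leaf 'U' → 'U'
      leaf 'A' → 'A'
      leaf 'S' → 'S'
    → '(U,A,S)'
    leaf 'E' → 'E'
    leaf 'B' → 'B'
  → '((U,A,S),E,B)'
→ '(Y,T,P,((U,A,S),E,B))'
Final: (Y,T,P,((U,A,S),E,B));

Answer: (Y,T,P,((U,A,S),E,B));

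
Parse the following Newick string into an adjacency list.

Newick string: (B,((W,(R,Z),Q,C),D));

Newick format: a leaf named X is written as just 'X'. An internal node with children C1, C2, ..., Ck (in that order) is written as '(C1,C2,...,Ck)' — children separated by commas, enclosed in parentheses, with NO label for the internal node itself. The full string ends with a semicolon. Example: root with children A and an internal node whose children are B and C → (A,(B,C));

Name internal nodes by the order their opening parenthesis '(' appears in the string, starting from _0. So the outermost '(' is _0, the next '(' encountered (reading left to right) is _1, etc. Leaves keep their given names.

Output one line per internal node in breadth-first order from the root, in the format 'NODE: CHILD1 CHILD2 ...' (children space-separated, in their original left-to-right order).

Input: (B,((W,(R,Z),Q,C),D));
Scanning left-to-right, naming '(' by encounter order:
  pos 0: '(' -> open internal node _0 (depth 1)
  pos 3: '(' -> open internal node _1 (depth 2)
  pos 4: '(' -> open internal node _2 (depth 3)
  pos 7: '(' -> open internal node _3 (depth 4)
  pos 11: ')' -> close internal node _3 (now at depth 3)
  pos 16: ')' -> close internal node _2 (now at depth 2)
  pos 19: ')' -> close internal node _1 (now at depth 1)
  pos 20: ')' -> close internal node _0 (now at depth 0)
Total internal nodes: 4
BFS adjacency from root:
  _0: B _1
  _1: _2 D
  _2: W _3 Q C
  _3: R Z

Answer: _0: B _1
_1: _2 D
_2: W _3 Q C
_3: R Z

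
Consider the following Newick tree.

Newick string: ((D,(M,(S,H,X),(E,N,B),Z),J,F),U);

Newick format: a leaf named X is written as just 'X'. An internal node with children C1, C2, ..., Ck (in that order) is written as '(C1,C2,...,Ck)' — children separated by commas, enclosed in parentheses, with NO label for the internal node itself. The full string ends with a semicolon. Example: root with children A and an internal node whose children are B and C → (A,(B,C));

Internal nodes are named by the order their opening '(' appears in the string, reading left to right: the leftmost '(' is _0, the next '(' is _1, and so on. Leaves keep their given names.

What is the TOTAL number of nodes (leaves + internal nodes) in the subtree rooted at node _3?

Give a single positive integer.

Newick: ((D,(M,(S,H,X),(E,N,B),Z),J,F),U);
Locate _3: it is the '(' at position 7 (the 4th '(' reading left to right).
Query: subtree rooted at _3
_3: subtree_size = 1 + 3
  S: subtree_size = 1 + 0
  H: subtree_size = 1 + 0
  X: subtree_size = 1 + 0
Total subtree size of _3: 4

Answer: 4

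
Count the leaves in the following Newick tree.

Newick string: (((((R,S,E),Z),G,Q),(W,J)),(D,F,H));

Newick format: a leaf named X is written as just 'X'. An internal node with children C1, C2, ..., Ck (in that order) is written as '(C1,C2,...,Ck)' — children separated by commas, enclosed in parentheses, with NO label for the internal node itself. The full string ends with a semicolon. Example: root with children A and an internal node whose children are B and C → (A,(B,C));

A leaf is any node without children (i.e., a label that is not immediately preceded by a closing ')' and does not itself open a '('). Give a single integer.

Newick: (((((R,S,E),Z),G,Q),(W,J)),(D,F,H));
Scan left-to-right; a leaf is any maximal label run not followed by '(':
  pos 5: leaf 'R' → count = 1
  pos 7: leaf 'S' → count = 2
  pos 9: leaf 'E' → count = 3
  pos 12: leaf 'Z' → count = 4
  pos 15: leaf 'G' → count = 5
  pos 17: leaf 'Q' → count = 6
  pos 21: leaf 'W' → count = 7
  pos 23: leaf 'J' → count = 8
  pos 28: leaf 'D' → count = 9
  pos 30: leaf 'F' → count = 10
  pos 32: leaf 'H' → count = 11
Total leaves: 11

Answer: 11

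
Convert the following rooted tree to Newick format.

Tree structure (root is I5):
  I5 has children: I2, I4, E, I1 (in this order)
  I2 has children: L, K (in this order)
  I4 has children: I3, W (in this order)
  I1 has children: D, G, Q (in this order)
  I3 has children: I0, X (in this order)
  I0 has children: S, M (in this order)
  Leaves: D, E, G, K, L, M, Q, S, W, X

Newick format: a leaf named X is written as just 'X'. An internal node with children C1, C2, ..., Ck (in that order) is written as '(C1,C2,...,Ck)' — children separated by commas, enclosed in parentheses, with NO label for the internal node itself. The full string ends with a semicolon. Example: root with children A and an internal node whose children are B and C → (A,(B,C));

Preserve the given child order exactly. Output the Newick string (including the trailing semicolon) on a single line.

Answer: ((L,K),(((S,M),X),W),E,(D,G,Q));

Derivation:
internal I5 with children ['I2', 'I4', 'E', 'I1']
  internal I2 with children ['L', 'K']
    leaf 'L' → 'L'
    leaf 'K' → 'K'
  → '(L,K)'
  internal I4 with children ['I3', 'W']
    internal I3 with children ['I0', 'X']
      internal I0 with children ['S', 'M']
        leaf 'S' → 'S'
        leaf 'M' → 'M'
      → '(S,M)'
      leaf 'X' → 'X'
    → '((S,M),X)'
    leaf 'W' → 'W'
  → '(((S,M),X),W)'
  leaf 'E' → 'E'
  internal I1 with children ['D', 'G', 'Q']
    leaf 'D' → 'D'
    leaf 'G' → 'G'
    leaf 'Q' → 'Q'
  → '(D,G,Q)'
→ '((L,K),(((S,M),X),W),E,(D,G,Q))'
Final: ((L,K),(((S,M),X),W),E,(D,G,Q));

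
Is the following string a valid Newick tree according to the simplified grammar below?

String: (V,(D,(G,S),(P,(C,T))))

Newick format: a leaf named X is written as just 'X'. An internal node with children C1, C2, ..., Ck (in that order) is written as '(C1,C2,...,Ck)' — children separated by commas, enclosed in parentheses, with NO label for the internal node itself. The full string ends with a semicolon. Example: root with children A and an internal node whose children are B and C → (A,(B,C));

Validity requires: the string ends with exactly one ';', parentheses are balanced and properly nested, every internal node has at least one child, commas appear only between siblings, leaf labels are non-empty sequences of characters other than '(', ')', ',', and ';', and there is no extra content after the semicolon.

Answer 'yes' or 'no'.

Input: (V,(D,(G,S),(P,(C,T))))
Paren balance: 5 '(' vs 5 ')' OK
Ends with single ';': False
Full parse: FAILS (must end with ;)
Valid: False

Answer: no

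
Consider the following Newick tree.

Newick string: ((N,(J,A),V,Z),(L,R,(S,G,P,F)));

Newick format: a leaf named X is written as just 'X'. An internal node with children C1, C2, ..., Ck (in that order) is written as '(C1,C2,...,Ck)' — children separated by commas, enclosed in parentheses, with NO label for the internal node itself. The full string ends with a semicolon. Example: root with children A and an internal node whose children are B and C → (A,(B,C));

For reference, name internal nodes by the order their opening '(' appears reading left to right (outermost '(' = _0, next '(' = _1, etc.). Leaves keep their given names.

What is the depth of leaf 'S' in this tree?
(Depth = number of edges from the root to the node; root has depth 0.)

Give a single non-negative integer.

Newick: ((N,(J,A),V,Z),(L,R,(S,G,P,F)));
Naming internals by '(' encounter order: outermost '(' = _0, next = _1, ...
Query node: S
Path from root: _0 -> _3 -> _4 -> S
Depth of S: 3 (number of edges from root)

Answer: 3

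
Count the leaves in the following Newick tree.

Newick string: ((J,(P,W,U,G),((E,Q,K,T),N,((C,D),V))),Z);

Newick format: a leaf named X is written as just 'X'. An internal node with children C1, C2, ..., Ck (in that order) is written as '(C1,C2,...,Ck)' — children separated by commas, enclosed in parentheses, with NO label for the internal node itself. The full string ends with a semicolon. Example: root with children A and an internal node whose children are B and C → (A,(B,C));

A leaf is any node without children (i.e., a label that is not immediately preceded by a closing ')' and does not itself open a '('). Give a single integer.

Newick: ((J,(P,W,U,G),((E,Q,K,T),N,((C,D),V))),Z);
Scan left-to-right; a leaf is any maximal label run not followed by '(':
  pos 2: leaf 'J' → count = 1
  pos 5: leaf 'P' → count = 2
  pos 7: leaf 'W' → count = 3
  pos 9: leaf 'U' → count = 4
  pos 11: leaf 'G' → count = 5
  pos 16: leaf 'E' → count = 6
  pos 18: leaf 'Q' → count = 7
  pos 20: leaf 'K' → count = 8
  pos 22: leaf 'T' → count = 9
  pos 25: leaf 'N' → count = 10
  pos 29: leaf 'C' → count = 11
  pos 31: leaf 'D' → count = 12
  pos 34: leaf 'V' → count = 13
  pos 39: leaf 'Z' → count = 14
Total leaves: 14

Answer: 14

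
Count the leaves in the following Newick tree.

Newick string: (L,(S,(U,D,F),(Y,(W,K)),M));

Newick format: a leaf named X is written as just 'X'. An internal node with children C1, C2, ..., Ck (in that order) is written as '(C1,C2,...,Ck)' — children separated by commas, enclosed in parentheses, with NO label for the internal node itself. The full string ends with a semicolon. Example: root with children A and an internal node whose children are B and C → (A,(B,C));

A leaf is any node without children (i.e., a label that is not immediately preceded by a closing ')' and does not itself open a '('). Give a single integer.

Newick: (L,(S,(U,D,F),(Y,(W,K)),M));
Scan left-to-right; a leaf is any maximal label run not followed by '(':
  pos 1: leaf 'L' → count = 1
  pos 4: leaf 'S' → count = 2
  pos 7: leaf 'U' → count = 3
  pos 9: leaf 'D' → count = 4
  pos 11: leaf 'F' → count = 5
  pos 15: leaf 'Y' → count = 6
  pos 18: leaf 'W' → count = 7
  pos 20: leaf 'K' → count = 8
  pos 24: leaf 'M' → count = 9
Total leaves: 9

Answer: 9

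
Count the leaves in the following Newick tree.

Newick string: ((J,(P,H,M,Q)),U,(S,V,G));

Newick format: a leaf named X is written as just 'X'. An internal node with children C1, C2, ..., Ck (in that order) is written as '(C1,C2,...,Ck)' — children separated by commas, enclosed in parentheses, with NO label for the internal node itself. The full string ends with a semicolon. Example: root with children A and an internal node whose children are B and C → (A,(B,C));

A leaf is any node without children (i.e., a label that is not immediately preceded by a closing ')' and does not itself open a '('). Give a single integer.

Newick: ((J,(P,H,M,Q)),U,(S,V,G));
Scan left-to-right; a leaf is any maximal label run not followed by '(':
  pos 2: leaf 'J' → count = 1
  pos 5: leaf 'P' → count = 2
  pos 7: leaf 'H' → count = 3
  pos 9: leaf 'M' → count = 4
  pos 11: leaf 'Q' → count = 5
  pos 15: leaf 'U' → count = 6
  pos 18: leaf 'S' → count = 7
  pos 20: leaf 'V' → count = 8
  pos 22: leaf 'G' → count = 9
Total leaves: 9

Answer: 9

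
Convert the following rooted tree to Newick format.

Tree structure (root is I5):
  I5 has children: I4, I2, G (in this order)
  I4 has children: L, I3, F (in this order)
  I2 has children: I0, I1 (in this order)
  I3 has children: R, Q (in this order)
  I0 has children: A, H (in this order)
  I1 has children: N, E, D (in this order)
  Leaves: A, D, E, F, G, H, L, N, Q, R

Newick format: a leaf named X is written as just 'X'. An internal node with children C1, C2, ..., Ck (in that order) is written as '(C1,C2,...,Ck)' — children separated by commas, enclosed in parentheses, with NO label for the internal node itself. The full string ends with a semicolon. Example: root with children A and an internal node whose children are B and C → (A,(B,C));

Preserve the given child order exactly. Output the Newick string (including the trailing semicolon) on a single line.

Answer: ((L,(R,Q),F),((A,H),(N,E,D)),G);

Derivation:
internal I5 with children ['I4', 'I2', 'G']
  internal I4 with children ['L', 'I3', 'F']
    leaf 'L' → 'L'
    internal I3 with children ['R', 'Q']
      leaf 'R' → 'R'
      leaf 'Q' → 'Q'
    → '(R,Q)'
    leaf 'F' → 'F'
  → '(L,(R,Q),F)'
  internal I2 with children ['I0', 'I1']
    internal I0 with children ['A', 'H']
      leaf 'A' → 'A'
      leaf 'H' → 'H'
    → '(A,H)'
    internal I1 with children ['N', 'E', 'D']
      leaf 'N' → 'N'
      leaf 'E' → 'E'
      leaf 'D' → 'D'
    → '(N,E,D)'
  → '((A,H),(N,E,D))'
  leaf 'G' → 'G'
→ '((L,(R,Q),F),((A,H),(N,E,D)),G)'
Final: ((L,(R,Q),F),((A,H),(N,E,D)),G);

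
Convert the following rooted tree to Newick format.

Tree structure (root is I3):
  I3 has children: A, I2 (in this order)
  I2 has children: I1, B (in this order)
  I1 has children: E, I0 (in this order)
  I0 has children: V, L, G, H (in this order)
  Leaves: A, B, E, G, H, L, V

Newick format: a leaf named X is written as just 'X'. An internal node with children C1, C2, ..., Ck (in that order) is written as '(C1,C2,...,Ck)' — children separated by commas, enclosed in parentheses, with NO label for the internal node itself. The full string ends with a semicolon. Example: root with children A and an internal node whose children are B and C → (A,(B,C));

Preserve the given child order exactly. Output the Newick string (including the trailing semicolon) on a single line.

internal I3 with children ['A', 'I2']
  leaf 'A' → 'A'
  internal I2 with children ['I1', 'B']
    internal I1 with children ['E', 'I0']
      leaf 'E' → 'E'
      internal I0 with children ['V', 'L', 'G', 'H']
        leaf 'V' → 'V'
        leaf 'L' → 'L'
        leaf 'G' → 'G'
        leaf 'H' → 'H'
      → '(V,L,G,H)'
    → '(E,(V,L,G,H))'
    leaf 'B' → 'B'
  → '((E,(V,L,G,H)),B)'
→ '(A,((E,(V,L,G,H)),B))'
Final: (A,((E,(V,L,G,H)),B));

Answer: (A,((E,(V,L,G,H)),B));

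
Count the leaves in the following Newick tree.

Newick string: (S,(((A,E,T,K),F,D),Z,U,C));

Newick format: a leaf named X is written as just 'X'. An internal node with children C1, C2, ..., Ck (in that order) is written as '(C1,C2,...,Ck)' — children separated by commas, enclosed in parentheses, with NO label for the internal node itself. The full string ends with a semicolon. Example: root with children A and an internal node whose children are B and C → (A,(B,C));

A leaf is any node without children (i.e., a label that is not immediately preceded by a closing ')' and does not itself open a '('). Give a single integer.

Answer: 10

Derivation:
Newick: (S,(((A,E,T,K),F,D),Z,U,C));
Scan left-to-right; a leaf is any maximal label run not followed by '(':
  pos 1: leaf 'S' → count = 1
  pos 6: leaf 'A' → count = 2
  pos 8: leaf 'E' → count = 3
  pos 10: leaf 'T' → count = 4
  pos 12: leaf 'K' → count = 5
  pos 15: leaf 'F' → count = 6
  pos 17: leaf 'D' → count = 7
  pos 20: leaf 'Z' → count = 8
  pos 22: leaf 'U' → count = 9
  pos 24: leaf 'C' → count = 10
Total leaves: 10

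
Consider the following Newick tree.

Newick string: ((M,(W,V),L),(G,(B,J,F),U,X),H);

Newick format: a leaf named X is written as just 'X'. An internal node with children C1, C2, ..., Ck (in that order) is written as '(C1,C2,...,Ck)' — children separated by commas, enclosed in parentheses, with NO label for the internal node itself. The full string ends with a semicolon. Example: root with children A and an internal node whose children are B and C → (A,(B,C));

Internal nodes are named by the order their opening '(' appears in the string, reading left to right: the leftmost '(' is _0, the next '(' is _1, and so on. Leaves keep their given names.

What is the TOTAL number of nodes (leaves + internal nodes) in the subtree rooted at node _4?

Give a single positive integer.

Newick: ((M,(W,V),L),(G,(B,J,F),U,X),H);
Locate _4: it is the '(' at position 16 (the 5th '(' reading left to right).
Query: subtree rooted at _4
_4: subtree_size = 1 + 3
  B: subtree_size = 1 + 0
  J: subtree_size = 1 + 0
  F: subtree_size = 1 + 0
Total subtree size of _4: 4

Answer: 4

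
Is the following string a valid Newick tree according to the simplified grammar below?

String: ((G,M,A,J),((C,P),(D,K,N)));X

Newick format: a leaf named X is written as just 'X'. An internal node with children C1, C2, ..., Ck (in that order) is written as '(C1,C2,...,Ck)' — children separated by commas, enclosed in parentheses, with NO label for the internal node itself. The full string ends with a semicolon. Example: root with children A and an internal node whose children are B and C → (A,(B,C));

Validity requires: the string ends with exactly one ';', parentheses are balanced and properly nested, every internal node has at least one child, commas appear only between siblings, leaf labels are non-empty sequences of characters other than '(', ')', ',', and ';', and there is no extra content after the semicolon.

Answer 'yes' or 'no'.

Input: ((G,M,A,J),((C,P),(D,K,N)));X
Paren balance: 5 '(' vs 5 ')' OK
Ends with single ';': False
Full parse: FAILS (must end with ;)
Valid: False

Answer: no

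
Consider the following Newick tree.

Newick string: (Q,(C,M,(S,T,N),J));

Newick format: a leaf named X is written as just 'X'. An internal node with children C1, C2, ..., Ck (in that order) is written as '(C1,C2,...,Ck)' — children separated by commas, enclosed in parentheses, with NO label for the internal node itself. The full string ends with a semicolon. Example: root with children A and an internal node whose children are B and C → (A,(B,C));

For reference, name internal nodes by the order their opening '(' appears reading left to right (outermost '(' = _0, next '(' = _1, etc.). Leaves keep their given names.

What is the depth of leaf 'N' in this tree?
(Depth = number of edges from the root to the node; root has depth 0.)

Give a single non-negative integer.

Newick: (Q,(C,M,(S,T,N),J));
Naming internals by '(' encounter order: outermost '(' = _0, next = _1, ...
Query node: N
Path from root: _0 -> _1 -> _2 -> N
Depth of N: 3 (number of edges from root)

Answer: 3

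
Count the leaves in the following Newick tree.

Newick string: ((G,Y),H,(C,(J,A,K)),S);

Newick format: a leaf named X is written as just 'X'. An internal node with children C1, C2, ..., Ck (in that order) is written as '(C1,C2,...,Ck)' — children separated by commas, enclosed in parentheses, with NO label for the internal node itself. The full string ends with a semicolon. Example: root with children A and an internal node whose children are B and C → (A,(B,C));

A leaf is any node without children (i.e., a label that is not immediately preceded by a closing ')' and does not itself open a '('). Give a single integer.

Newick: ((G,Y),H,(C,(J,A,K)),S);
Scan left-to-right; a leaf is any maximal label run not followed by '(':
  pos 2: leaf 'G' → count = 1
  pos 4: leaf 'Y' → count = 2
  pos 7: leaf 'H' → count = 3
  pos 10: leaf 'C' → count = 4
  pos 13: leaf 'J' → count = 5
  pos 15: leaf 'A' → count = 6
  pos 17: leaf 'K' → count = 7
  pos 21: leaf 'S' → count = 8
Total leaves: 8

Answer: 8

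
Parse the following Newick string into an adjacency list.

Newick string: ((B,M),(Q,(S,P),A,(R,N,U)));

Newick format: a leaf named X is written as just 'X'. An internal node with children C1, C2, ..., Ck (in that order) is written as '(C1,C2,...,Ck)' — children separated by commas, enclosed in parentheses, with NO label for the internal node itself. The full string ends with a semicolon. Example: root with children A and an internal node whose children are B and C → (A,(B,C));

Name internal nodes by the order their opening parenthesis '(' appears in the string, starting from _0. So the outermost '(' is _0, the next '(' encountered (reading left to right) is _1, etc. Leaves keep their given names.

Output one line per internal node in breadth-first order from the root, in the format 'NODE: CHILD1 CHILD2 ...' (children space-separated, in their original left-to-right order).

Answer: _0: _1 _2
_1: B M
_2: Q _3 A _4
_3: S P
_4: R N U

Derivation:
Input: ((B,M),(Q,(S,P),A,(R,N,U)));
Scanning left-to-right, naming '(' by encounter order:
  pos 0: '(' -> open internal node _0 (depth 1)
  pos 1: '(' -> open internal node _1 (depth 2)
  pos 5: ')' -> close internal node _1 (now at depth 1)
  pos 7: '(' -> open internal node _2 (depth 2)
  pos 10: '(' -> open internal node _3 (depth 3)
  pos 14: ')' -> close internal node _3 (now at depth 2)
  pos 18: '(' -> open internal node _4 (depth 3)
  pos 24: ')' -> close internal node _4 (now at depth 2)
  pos 25: ')' -> close internal node _2 (now at depth 1)
  pos 26: ')' -> close internal node _0 (now at depth 0)
Total internal nodes: 5
BFS adjacency from root:
  _0: _1 _2
  _1: B M
  _2: Q _3 A _4
  _3: S P
  _4: R N U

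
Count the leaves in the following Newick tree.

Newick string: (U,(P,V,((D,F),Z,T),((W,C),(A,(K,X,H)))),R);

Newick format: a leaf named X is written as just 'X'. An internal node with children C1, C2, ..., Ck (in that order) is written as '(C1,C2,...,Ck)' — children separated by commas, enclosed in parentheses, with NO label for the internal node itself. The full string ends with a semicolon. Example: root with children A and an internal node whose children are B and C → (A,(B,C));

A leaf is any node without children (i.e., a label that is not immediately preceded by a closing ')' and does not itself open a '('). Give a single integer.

Newick: (U,(P,V,((D,F),Z,T),((W,C),(A,(K,X,H)))),R);
Scan left-to-right; a leaf is any maximal label run not followed by '(':
  pos 1: leaf 'U' → count = 1
  pos 4: leaf 'P' → count = 2
  pos 6: leaf 'V' → count = 3
  pos 10: leaf 'D' → count = 4
  pos 12: leaf 'F' → count = 5
  pos 15: leaf 'Z' → count = 6
  pos 17: leaf 'T' → count = 7
  pos 22: leaf 'W' → count = 8
  pos 24: leaf 'C' → count = 9
  pos 28: leaf 'A' → count = 10
  pos 31: leaf 'K' → count = 11
  pos 33: leaf 'X' → count = 12
  pos 35: leaf 'H' → count = 13
  pos 41: leaf 'R' → count = 14
Total leaves: 14

Answer: 14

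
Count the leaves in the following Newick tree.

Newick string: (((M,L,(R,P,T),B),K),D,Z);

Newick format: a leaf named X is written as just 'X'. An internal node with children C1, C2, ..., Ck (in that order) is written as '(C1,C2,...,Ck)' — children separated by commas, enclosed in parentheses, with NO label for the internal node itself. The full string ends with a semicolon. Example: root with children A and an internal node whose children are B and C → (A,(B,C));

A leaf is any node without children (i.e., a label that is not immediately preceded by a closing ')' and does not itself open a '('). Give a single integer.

Answer: 9

Derivation:
Newick: (((M,L,(R,P,T),B),K),D,Z);
Scan left-to-right; a leaf is any maximal label run not followed by '(':
  pos 3: leaf 'M' → count = 1
  pos 5: leaf 'L' → count = 2
  pos 8: leaf 'R' → count = 3
  pos 10: leaf 'P' → count = 4
  pos 12: leaf 'T' → count = 5
  pos 15: leaf 'B' → count = 6
  pos 18: leaf 'K' → count = 7
  pos 21: leaf 'D' → count = 8
  pos 23: leaf 'Z' → count = 9
Total leaves: 9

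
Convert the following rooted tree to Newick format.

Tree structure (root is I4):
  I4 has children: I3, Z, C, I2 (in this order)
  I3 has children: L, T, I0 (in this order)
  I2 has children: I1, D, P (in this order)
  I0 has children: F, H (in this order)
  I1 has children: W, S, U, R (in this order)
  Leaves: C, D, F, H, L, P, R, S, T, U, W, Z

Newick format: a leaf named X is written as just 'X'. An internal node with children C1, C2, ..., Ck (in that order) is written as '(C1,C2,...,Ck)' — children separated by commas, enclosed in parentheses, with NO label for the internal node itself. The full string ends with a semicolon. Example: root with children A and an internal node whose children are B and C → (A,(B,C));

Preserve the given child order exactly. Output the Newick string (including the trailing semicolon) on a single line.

internal I4 with children ['I3', 'Z', 'C', 'I2']
  internal I3 with children ['L', 'T', 'I0']
    leaf 'L' → 'L'
    leaf 'T' → 'T'
    internal I0 with children ['F', 'H']
      leaf 'F' → 'F'
      leaf 'H' → 'H'
    → '(F,H)'
  → '(L,T,(F,H))'
  leaf 'Z' → 'Z'
  leaf 'C' → 'C'
  internal I2 with children ['I1', 'D', 'P']
    internal I1 with children ['W', 'S', 'U', 'R']
      leaf 'W' → 'W'
      leaf 'S' → 'S'
      leaf 'U' → 'U'
      leaf 'R' → 'R'
    → '(W,S,U,R)'
    leaf 'D' → 'D'
    leaf 'P' → 'P'
  → '((W,S,U,R),D,P)'
→ '((L,T,(F,H)),Z,C,((W,S,U,R),D,P))'
Final: ((L,T,(F,H)),Z,C,((W,S,U,R),D,P));

Answer: ((L,T,(F,H)),Z,C,((W,S,U,R),D,P));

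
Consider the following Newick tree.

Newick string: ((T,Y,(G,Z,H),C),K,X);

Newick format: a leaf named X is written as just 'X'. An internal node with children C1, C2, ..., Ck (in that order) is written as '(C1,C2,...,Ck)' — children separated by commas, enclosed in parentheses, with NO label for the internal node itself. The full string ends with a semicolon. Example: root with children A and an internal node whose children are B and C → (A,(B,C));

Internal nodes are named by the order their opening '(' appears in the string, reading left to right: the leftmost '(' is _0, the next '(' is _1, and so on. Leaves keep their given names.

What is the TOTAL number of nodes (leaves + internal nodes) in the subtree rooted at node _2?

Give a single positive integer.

Newick: ((T,Y,(G,Z,H),C),K,X);
Locate _2: it is the '(' at position 6 (the 3rd '(' reading left to right).
Query: subtree rooted at _2
_2: subtree_size = 1 + 3
  G: subtree_size = 1 + 0
  Z: subtree_size = 1 + 0
  H: subtree_size = 1 + 0
Total subtree size of _2: 4

Answer: 4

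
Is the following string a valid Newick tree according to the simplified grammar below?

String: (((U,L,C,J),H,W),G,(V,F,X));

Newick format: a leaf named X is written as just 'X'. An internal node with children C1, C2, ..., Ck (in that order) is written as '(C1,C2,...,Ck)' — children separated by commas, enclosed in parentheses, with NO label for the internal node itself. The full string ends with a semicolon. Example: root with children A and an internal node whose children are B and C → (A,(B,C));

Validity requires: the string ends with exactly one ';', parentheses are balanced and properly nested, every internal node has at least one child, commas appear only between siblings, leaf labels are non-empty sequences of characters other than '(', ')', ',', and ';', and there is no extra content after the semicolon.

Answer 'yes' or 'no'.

Answer: yes

Derivation:
Input: (((U,L,C,J),H,W),G,(V,F,X));
Paren balance: 4 '(' vs 4 ')' OK
Ends with single ';': True
Full parse: OK
Valid: True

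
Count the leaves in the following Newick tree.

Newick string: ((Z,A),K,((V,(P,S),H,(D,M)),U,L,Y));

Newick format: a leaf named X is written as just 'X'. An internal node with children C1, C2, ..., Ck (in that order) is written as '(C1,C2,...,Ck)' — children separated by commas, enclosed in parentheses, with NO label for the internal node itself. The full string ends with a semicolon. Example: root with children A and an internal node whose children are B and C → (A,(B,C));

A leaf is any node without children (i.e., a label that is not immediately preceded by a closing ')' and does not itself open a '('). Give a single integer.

Newick: ((Z,A),K,((V,(P,S),H,(D,M)),U,L,Y));
Scan left-to-right; a leaf is any maximal label run not followed by '(':
  pos 2: leaf 'Z' → count = 1
  pos 4: leaf 'A' → count = 2
  pos 7: leaf 'K' → count = 3
  pos 11: leaf 'V' → count = 4
  pos 14: leaf 'P' → count = 5
  pos 16: leaf 'S' → count = 6
  pos 19: leaf 'H' → count = 7
  pos 22: leaf 'D' → count = 8
  pos 24: leaf 'M' → count = 9
  pos 28: leaf 'U' → count = 10
  pos 30: leaf 'L' → count = 11
  pos 32: leaf 'Y' → count = 12
Total leaves: 12

Answer: 12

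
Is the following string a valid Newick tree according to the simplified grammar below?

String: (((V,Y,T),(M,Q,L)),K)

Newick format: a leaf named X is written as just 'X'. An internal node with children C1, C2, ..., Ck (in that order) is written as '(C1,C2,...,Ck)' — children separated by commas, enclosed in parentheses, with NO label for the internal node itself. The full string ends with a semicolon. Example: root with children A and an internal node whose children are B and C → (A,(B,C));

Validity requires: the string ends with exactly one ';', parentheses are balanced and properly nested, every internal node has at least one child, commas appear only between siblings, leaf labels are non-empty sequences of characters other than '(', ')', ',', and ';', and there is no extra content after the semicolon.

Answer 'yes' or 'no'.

Answer: no

Derivation:
Input: (((V,Y,T),(M,Q,L)),K)
Paren balance: 4 '(' vs 4 ')' OK
Ends with single ';': False
Full parse: FAILS (must end with ;)
Valid: False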